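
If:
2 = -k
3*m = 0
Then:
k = -2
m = 0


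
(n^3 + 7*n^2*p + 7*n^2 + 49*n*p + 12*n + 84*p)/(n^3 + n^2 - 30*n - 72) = (n + 7*p)/(n - 6)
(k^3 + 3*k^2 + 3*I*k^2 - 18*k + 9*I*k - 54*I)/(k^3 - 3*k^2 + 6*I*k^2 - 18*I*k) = (k^2 + 3*k*(2 + I) + 18*I)/(k*(k + 6*I))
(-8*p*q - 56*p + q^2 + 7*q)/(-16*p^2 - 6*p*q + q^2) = (q + 7)/(2*p + q)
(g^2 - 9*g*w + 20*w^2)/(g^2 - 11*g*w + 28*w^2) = (-g + 5*w)/(-g + 7*w)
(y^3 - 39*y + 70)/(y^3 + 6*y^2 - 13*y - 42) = (y^2 - 7*y + 10)/(y^2 - y - 6)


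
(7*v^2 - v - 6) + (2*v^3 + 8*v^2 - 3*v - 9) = 2*v^3 + 15*v^2 - 4*v - 15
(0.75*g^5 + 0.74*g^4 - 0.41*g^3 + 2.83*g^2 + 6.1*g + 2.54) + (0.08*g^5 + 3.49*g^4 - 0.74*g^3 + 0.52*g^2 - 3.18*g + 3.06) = 0.83*g^5 + 4.23*g^4 - 1.15*g^3 + 3.35*g^2 + 2.92*g + 5.6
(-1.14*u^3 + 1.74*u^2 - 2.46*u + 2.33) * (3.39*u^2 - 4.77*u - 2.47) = -3.8646*u^5 + 11.3364*u^4 - 13.8234*u^3 + 15.3351*u^2 - 5.0379*u - 5.7551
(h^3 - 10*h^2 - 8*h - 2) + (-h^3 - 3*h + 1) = -10*h^2 - 11*h - 1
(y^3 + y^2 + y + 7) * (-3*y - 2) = -3*y^4 - 5*y^3 - 5*y^2 - 23*y - 14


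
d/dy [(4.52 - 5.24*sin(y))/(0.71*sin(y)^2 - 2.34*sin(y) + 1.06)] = (3.7204*sin(y)^2 - 6.4184*sin(y) + 5.0224)*cos(y)/(0.5041*sin(y)^4 - 3.3228*sin(y)^3 + 6.9808*sin(y)^2 - 4.9608*sin(y) + 1.1236)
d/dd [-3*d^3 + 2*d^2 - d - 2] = -9*d^2 + 4*d - 1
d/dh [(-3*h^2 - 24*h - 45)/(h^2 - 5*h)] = 3*(13*h^2 + 30*h - 75)/(h^2*(h^2 - 10*h + 25))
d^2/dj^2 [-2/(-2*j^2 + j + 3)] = 4*(4*j^2 - 2*j - (4*j - 1)^2 - 6)/(-2*j^2 + j + 3)^3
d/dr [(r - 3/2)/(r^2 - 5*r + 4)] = (-r^2 + 3*r - 7/2)/(r^4 - 10*r^3 + 33*r^2 - 40*r + 16)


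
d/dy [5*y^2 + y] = 10*y + 1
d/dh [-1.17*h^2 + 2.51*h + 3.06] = 2.51 - 2.34*h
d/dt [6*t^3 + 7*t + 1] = 18*t^2 + 7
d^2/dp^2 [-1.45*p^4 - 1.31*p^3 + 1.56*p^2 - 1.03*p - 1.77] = -17.4*p^2 - 7.86*p + 3.12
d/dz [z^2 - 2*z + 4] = 2*z - 2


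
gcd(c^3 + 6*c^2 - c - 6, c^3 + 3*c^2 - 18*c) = c + 6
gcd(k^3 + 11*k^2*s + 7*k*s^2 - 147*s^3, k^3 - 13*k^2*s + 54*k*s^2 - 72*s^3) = -k + 3*s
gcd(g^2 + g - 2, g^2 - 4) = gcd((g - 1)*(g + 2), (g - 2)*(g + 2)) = g + 2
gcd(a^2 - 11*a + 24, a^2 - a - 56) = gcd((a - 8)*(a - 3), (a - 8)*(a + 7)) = a - 8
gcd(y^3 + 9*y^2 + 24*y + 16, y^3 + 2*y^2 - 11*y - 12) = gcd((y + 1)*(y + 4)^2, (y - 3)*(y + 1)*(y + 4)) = y^2 + 5*y + 4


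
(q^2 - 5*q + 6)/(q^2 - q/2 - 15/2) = 2*(q - 2)/(2*q + 5)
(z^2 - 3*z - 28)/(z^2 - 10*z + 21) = (z + 4)/(z - 3)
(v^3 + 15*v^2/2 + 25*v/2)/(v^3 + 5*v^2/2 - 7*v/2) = (2*v^2 + 15*v + 25)/(2*v^2 + 5*v - 7)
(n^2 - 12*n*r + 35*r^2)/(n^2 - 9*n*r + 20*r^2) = (-n + 7*r)/(-n + 4*r)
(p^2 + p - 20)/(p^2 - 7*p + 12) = (p + 5)/(p - 3)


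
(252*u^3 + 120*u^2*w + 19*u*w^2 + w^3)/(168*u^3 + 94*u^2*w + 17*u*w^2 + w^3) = (6*u + w)/(4*u + w)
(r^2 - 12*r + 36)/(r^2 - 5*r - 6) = (r - 6)/(r + 1)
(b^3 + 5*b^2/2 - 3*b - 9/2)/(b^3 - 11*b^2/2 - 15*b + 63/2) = (b + 1)/(b - 7)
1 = 1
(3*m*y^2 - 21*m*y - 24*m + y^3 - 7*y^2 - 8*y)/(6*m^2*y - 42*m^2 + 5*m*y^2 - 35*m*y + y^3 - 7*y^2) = (y^2 - 7*y - 8)/(2*m*y - 14*m + y^2 - 7*y)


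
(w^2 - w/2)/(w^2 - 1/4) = 2*w/(2*w + 1)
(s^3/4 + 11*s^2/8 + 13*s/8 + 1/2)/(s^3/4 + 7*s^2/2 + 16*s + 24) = (2*s^2 + 3*s + 1)/(2*(s^2 + 10*s + 24))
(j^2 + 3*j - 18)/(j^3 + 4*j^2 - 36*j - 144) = (j - 3)/(j^2 - 2*j - 24)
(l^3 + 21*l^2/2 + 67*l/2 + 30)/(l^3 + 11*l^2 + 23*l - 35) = (l^2 + 11*l/2 + 6)/(l^2 + 6*l - 7)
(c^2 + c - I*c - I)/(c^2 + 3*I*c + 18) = (c^2 + c - I*c - I)/(c^2 + 3*I*c + 18)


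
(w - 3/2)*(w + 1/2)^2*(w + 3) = w^4 + 5*w^3/2 - 11*w^2/4 - 33*w/8 - 9/8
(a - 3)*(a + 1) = a^2 - 2*a - 3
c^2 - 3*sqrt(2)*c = c*(c - 3*sqrt(2))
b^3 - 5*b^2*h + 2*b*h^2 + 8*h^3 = (b - 4*h)*(b - 2*h)*(b + h)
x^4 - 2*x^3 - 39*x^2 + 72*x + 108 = (x - 6)*(x - 3)*(x + 1)*(x + 6)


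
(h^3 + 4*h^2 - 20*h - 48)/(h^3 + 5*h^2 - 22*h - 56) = (h + 6)/(h + 7)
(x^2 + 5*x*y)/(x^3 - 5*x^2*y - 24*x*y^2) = (x + 5*y)/(x^2 - 5*x*y - 24*y^2)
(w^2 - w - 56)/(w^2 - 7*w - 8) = (w + 7)/(w + 1)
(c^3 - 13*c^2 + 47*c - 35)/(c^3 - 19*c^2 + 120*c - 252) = (c^2 - 6*c + 5)/(c^2 - 12*c + 36)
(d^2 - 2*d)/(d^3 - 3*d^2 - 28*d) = (2 - d)/(-d^2 + 3*d + 28)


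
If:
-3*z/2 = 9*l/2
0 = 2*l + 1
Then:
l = -1/2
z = 3/2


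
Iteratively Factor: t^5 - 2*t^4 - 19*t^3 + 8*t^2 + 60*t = (t - 5)*(t^4 + 3*t^3 - 4*t^2 - 12*t) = (t - 5)*(t + 2)*(t^3 + t^2 - 6*t) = t*(t - 5)*(t + 2)*(t^2 + t - 6) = t*(t - 5)*(t - 2)*(t + 2)*(t + 3)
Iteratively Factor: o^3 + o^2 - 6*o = (o - 2)*(o^2 + 3*o) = o*(o - 2)*(o + 3)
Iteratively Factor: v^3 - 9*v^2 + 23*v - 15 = (v - 5)*(v^2 - 4*v + 3) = (v - 5)*(v - 3)*(v - 1)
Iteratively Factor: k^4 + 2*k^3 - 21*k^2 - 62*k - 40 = (k - 5)*(k^3 + 7*k^2 + 14*k + 8) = (k - 5)*(k + 4)*(k^2 + 3*k + 2) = (k - 5)*(k + 1)*(k + 4)*(k + 2)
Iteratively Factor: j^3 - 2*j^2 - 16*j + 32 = (j + 4)*(j^2 - 6*j + 8) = (j - 4)*(j + 4)*(j - 2)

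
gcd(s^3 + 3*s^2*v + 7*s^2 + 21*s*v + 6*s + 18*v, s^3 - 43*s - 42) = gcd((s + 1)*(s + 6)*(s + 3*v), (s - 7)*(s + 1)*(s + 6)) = s^2 + 7*s + 6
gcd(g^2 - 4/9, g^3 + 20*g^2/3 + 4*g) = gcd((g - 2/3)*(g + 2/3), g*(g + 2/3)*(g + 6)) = g + 2/3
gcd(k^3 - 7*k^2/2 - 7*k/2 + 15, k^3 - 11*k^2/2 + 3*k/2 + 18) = k - 3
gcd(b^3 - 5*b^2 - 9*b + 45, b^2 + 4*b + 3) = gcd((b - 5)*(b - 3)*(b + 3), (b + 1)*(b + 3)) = b + 3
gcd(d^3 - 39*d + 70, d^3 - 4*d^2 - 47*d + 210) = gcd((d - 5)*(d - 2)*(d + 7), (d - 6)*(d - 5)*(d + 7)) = d^2 + 2*d - 35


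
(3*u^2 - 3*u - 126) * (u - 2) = 3*u^3 - 9*u^2 - 120*u + 252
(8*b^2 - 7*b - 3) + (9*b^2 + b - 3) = 17*b^2 - 6*b - 6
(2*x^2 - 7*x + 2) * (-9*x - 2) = -18*x^3 + 59*x^2 - 4*x - 4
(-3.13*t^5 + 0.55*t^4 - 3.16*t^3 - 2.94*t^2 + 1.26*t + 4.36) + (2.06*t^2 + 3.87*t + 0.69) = -3.13*t^5 + 0.55*t^4 - 3.16*t^3 - 0.88*t^2 + 5.13*t + 5.05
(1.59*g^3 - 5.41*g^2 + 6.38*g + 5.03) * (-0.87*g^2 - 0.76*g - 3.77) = -1.3833*g^5 + 3.4983*g^4 - 7.4333*g^3 + 11.1708*g^2 - 27.8754*g - 18.9631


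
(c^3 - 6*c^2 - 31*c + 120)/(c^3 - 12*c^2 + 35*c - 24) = (c + 5)/(c - 1)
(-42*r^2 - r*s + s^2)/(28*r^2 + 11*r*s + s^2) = (-42*r^2 - r*s + s^2)/(28*r^2 + 11*r*s + s^2)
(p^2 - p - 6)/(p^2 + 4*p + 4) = (p - 3)/(p + 2)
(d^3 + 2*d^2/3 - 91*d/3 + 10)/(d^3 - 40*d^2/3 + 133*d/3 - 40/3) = (d + 6)/(d - 8)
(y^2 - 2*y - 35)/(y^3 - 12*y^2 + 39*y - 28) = (y + 5)/(y^2 - 5*y + 4)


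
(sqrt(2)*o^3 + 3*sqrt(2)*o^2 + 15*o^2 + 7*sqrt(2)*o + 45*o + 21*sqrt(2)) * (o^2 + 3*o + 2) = sqrt(2)*o^5 + 6*sqrt(2)*o^4 + 15*o^4 + 18*sqrt(2)*o^3 + 90*o^3 + 48*sqrt(2)*o^2 + 165*o^2 + 90*o + 77*sqrt(2)*o + 42*sqrt(2)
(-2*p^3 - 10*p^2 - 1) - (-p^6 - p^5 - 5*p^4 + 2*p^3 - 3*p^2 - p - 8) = p^6 + p^5 + 5*p^4 - 4*p^3 - 7*p^2 + p + 7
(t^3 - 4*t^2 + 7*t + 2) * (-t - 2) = -t^4 + 2*t^3 + t^2 - 16*t - 4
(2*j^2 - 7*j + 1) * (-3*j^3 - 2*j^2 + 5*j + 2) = -6*j^5 + 17*j^4 + 21*j^3 - 33*j^2 - 9*j + 2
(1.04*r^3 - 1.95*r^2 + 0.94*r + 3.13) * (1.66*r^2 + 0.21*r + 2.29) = 1.7264*r^5 - 3.0186*r^4 + 3.5325*r^3 + 0.9277*r^2 + 2.8099*r + 7.1677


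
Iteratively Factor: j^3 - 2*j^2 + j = (j - 1)*(j^2 - j) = (j - 1)^2*(j)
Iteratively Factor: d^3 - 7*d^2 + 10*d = (d - 5)*(d^2 - 2*d) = (d - 5)*(d - 2)*(d)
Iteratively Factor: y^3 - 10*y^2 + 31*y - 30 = (y - 5)*(y^2 - 5*y + 6) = (y - 5)*(y - 3)*(y - 2)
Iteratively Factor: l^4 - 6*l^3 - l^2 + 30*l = (l - 3)*(l^3 - 3*l^2 - 10*l) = (l - 5)*(l - 3)*(l^2 + 2*l) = (l - 5)*(l - 3)*(l + 2)*(l)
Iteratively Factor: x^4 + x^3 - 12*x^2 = (x - 3)*(x^3 + 4*x^2) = x*(x - 3)*(x^2 + 4*x) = x*(x - 3)*(x + 4)*(x)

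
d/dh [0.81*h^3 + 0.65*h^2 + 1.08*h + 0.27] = 2.43*h^2 + 1.3*h + 1.08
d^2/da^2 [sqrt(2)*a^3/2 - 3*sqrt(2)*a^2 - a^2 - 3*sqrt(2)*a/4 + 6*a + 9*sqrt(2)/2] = 3*sqrt(2)*a - 6*sqrt(2) - 2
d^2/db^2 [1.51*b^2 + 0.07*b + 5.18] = 3.02000000000000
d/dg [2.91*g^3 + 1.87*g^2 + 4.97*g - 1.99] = 8.73*g^2 + 3.74*g + 4.97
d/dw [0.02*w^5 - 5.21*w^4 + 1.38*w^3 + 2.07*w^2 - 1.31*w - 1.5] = 0.1*w^4 - 20.84*w^3 + 4.14*w^2 + 4.14*w - 1.31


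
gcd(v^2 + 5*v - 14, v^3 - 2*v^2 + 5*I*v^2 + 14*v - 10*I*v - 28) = v - 2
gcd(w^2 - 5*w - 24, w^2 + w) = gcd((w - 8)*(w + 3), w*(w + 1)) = 1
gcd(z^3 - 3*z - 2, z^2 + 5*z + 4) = z + 1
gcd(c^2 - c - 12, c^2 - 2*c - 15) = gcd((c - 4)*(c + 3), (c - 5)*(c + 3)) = c + 3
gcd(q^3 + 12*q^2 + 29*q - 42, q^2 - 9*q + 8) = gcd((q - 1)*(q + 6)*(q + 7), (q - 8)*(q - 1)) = q - 1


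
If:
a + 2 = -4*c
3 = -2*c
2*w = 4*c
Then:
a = 4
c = -3/2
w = -3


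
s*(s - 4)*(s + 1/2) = s^3 - 7*s^2/2 - 2*s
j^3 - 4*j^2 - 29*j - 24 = (j - 8)*(j + 1)*(j + 3)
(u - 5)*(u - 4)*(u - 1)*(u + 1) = u^4 - 9*u^3 + 19*u^2 + 9*u - 20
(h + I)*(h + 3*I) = h^2 + 4*I*h - 3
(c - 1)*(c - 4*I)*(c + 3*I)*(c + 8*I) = c^4 - c^3 + 7*I*c^3 + 20*c^2 - 7*I*c^2 - 20*c + 96*I*c - 96*I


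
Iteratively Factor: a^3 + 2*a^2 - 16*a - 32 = (a + 2)*(a^2 - 16) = (a - 4)*(a + 2)*(a + 4)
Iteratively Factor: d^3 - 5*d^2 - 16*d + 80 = (d - 5)*(d^2 - 16) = (d - 5)*(d + 4)*(d - 4)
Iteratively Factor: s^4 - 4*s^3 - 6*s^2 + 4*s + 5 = (s + 1)*(s^3 - 5*s^2 - s + 5) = (s - 1)*(s + 1)*(s^2 - 4*s - 5) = (s - 1)*(s + 1)^2*(s - 5)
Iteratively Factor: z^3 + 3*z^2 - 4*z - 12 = (z - 2)*(z^2 + 5*z + 6) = (z - 2)*(z + 3)*(z + 2)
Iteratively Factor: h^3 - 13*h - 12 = (h + 1)*(h^2 - h - 12) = (h + 1)*(h + 3)*(h - 4)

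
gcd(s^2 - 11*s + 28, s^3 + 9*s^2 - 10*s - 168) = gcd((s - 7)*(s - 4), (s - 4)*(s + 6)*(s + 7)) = s - 4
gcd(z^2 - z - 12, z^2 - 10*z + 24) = z - 4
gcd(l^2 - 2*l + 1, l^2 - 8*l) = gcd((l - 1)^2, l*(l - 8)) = 1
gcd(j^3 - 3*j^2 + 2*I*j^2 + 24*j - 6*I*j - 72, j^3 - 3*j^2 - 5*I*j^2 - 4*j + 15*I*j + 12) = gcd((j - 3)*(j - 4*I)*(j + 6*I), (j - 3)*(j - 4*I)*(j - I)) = j^2 + j*(-3 - 4*I) + 12*I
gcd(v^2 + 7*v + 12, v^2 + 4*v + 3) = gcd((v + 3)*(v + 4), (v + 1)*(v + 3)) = v + 3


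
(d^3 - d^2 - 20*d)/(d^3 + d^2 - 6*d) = (d^2 - d - 20)/(d^2 + d - 6)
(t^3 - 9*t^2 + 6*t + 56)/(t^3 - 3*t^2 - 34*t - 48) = (t^2 - 11*t + 28)/(t^2 - 5*t - 24)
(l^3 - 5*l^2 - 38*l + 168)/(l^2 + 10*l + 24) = (l^2 - 11*l + 28)/(l + 4)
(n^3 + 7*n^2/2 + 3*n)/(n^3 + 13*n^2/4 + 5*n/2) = 2*(2*n + 3)/(4*n + 5)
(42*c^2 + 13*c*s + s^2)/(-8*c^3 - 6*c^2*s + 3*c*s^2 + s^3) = (42*c^2 + 13*c*s + s^2)/(-8*c^3 - 6*c^2*s + 3*c*s^2 + s^3)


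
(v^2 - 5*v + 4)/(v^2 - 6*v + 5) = (v - 4)/(v - 5)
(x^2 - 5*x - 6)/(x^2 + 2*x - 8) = (x^2 - 5*x - 6)/(x^2 + 2*x - 8)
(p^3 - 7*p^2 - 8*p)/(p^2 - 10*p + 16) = p*(p + 1)/(p - 2)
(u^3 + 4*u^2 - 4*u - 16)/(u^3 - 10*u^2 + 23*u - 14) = (u^2 + 6*u + 8)/(u^2 - 8*u + 7)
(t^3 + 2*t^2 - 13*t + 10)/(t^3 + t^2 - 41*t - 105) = (t^2 - 3*t + 2)/(t^2 - 4*t - 21)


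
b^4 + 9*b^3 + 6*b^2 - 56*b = b*(b - 2)*(b + 4)*(b + 7)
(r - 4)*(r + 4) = r^2 - 16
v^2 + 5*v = v*(v + 5)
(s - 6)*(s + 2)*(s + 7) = s^3 + 3*s^2 - 40*s - 84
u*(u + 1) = u^2 + u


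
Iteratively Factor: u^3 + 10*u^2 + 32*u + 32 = (u + 2)*(u^2 + 8*u + 16) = (u + 2)*(u + 4)*(u + 4)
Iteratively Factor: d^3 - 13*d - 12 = (d + 1)*(d^2 - d - 12) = (d + 1)*(d + 3)*(d - 4)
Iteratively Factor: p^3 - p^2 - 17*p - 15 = (p + 1)*(p^2 - 2*p - 15) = (p + 1)*(p + 3)*(p - 5)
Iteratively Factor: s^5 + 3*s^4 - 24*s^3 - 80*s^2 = (s + 4)*(s^4 - s^3 - 20*s^2) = (s + 4)^2*(s^3 - 5*s^2) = (s - 5)*(s + 4)^2*(s^2) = s*(s - 5)*(s + 4)^2*(s)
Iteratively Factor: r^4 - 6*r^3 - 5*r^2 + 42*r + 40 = (r - 5)*(r^3 - r^2 - 10*r - 8) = (r - 5)*(r + 2)*(r^2 - 3*r - 4) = (r - 5)*(r + 1)*(r + 2)*(r - 4)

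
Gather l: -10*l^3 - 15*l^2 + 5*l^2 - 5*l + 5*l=-10*l^3 - 10*l^2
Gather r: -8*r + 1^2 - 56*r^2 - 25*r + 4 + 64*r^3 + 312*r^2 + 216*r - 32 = 64*r^3 + 256*r^2 + 183*r - 27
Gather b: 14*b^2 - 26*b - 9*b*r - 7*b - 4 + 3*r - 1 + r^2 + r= 14*b^2 + b*(-9*r - 33) + r^2 + 4*r - 5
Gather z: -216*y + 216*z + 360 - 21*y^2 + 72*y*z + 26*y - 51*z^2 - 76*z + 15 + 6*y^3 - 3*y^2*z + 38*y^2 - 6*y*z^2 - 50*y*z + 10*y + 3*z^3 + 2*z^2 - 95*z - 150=6*y^3 + 17*y^2 - 180*y + 3*z^3 + z^2*(-6*y - 49) + z*(-3*y^2 + 22*y + 45) + 225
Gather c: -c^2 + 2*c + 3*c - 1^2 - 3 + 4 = -c^2 + 5*c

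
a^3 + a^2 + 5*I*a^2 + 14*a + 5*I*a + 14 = (a + 1)*(a - 2*I)*(a + 7*I)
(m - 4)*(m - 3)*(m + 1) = m^3 - 6*m^2 + 5*m + 12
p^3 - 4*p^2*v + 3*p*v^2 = p*(p - 3*v)*(p - v)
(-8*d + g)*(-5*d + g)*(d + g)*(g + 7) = 40*d^3*g + 280*d^3 + 27*d^2*g^2 + 189*d^2*g - 12*d*g^3 - 84*d*g^2 + g^4 + 7*g^3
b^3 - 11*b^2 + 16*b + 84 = (b - 7)*(b - 6)*(b + 2)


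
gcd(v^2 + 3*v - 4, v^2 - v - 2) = 1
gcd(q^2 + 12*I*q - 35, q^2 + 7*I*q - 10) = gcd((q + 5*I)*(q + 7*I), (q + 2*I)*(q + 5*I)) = q + 5*I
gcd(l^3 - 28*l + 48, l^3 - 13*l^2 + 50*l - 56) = l^2 - 6*l + 8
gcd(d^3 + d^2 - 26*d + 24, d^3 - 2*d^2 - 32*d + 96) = d^2 + 2*d - 24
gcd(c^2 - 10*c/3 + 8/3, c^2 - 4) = c - 2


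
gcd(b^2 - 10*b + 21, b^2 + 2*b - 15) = b - 3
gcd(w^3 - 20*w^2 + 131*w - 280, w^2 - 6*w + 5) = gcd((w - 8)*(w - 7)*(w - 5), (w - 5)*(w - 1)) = w - 5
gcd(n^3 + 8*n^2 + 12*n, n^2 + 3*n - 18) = n + 6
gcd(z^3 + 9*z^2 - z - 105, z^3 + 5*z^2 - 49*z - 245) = z^2 + 12*z + 35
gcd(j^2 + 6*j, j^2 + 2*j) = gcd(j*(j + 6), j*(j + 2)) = j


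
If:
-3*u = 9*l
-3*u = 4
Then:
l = 4/9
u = -4/3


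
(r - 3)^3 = r^3 - 9*r^2 + 27*r - 27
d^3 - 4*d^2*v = d^2*(d - 4*v)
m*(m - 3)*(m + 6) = m^3 + 3*m^2 - 18*m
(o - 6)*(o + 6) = o^2 - 36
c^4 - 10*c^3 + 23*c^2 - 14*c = c*(c - 7)*(c - 2)*(c - 1)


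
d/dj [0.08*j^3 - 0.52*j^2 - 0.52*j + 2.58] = 0.24*j^2 - 1.04*j - 0.52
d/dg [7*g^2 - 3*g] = 14*g - 3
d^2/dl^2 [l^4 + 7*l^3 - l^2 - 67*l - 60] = 12*l^2 + 42*l - 2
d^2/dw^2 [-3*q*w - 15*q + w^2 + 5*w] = 2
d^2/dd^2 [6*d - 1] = 0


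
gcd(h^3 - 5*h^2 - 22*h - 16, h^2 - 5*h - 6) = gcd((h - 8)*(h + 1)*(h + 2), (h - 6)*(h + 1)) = h + 1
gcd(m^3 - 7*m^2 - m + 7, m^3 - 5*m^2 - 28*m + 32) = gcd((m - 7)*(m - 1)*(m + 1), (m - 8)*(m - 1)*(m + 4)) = m - 1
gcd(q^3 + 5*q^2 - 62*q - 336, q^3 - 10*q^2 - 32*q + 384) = q^2 - 2*q - 48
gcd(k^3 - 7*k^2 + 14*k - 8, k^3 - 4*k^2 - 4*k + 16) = k^2 - 6*k + 8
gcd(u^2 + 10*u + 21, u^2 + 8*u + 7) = u + 7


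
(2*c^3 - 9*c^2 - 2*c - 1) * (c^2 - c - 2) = 2*c^5 - 11*c^4 + 3*c^3 + 19*c^2 + 5*c + 2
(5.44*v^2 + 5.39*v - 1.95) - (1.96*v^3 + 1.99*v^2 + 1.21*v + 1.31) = -1.96*v^3 + 3.45*v^2 + 4.18*v - 3.26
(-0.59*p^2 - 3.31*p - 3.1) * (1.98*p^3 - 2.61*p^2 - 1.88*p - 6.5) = -1.1682*p^5 - 5.0139*p^4 + 3.6103*p^3 + 18.1488*p^2 + 27.343*p + 20.15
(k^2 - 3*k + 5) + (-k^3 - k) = -k^3 + k^2 - 4*k + 5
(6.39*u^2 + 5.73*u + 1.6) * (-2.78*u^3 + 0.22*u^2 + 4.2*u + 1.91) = -17.7642*u^5 - 14.5236*u^4 + 23.6506*u^3 + 36.6229*u^2 + 17.6643*u + 3.056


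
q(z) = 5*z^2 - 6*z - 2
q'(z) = 10*z - 6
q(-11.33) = 707.82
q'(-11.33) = -119.30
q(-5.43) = 178.00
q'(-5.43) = -60.30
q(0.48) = -3.73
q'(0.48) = -1.20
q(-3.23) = 69.54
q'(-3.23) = -38.30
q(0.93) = -3.26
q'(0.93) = 3.30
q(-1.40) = 16.20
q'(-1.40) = -20.00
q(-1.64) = 21.29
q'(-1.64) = -22.40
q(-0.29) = 0.16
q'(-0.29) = -8.90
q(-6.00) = 214.00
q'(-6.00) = -66.00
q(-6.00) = 214.00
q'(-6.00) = -66.00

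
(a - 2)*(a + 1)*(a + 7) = a^3 + 6*a^2 - 9*a - 14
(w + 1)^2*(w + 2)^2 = w^4 + 6*w^3 + 13*w^2 + 12*w + 4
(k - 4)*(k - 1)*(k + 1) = k^3 - 4*k^2 - k + 4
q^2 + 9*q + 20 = (q + 4)*(q + 5)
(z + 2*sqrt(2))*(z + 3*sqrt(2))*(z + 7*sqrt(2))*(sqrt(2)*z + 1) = sqrt(2)*z^4 + 25*z^3 + 94*sqrt(2)*z^2 + 250*z + 84*sqrt(2)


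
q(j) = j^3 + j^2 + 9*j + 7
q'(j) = 3*j^2 + 2*j + 9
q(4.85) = 188.26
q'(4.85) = 89.27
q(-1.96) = -14.33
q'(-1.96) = 16.60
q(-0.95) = -1.50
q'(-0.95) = 9.81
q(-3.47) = -53.97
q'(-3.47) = 38.18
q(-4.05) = -79.48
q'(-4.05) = 50.11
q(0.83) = 15.73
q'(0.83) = 12.73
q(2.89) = 65.50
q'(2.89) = 39.84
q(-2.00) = -15.00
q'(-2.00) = 17.00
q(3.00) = 70.00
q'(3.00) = 42.00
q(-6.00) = -227.00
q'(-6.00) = 105.00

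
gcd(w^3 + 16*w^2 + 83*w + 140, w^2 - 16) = w + 4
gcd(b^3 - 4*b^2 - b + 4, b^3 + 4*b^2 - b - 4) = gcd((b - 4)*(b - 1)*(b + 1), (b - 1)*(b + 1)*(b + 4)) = b^2 - 1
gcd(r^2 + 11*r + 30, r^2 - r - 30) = r + 5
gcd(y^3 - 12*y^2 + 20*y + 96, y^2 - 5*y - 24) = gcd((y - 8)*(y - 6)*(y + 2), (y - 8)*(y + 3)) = y - 8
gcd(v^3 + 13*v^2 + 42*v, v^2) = v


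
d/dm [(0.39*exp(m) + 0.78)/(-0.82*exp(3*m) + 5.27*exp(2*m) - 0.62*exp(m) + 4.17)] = (0.6396*exp(3*m) - 0.1365*exp(2*m) - 8.2212*exp(m) + 2.1099)*exp(m)/(0.6724*exp(6*m) - 8.6428*exp(5*m) + 28.7897*exp(4*m) - 13.3736*exp(3*m) + 44.3362*exp(2*m) - 5.1708*exp(m) + 17.3889)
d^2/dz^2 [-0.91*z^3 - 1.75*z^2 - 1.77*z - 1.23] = -5.46*z - 3.5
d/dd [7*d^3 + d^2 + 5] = d*(21*d + 2)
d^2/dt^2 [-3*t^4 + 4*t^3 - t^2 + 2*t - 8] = -36*t^2 + 24*t - 2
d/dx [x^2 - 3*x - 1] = 2*x - 3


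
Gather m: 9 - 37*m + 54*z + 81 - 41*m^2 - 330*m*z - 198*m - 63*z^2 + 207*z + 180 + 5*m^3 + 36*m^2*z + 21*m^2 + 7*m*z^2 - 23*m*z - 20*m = 5*m^3 + m^2*(36*z - 20) + m*(7*z^2 - 353*z - 255) - 63*z^2 + 261*z + 270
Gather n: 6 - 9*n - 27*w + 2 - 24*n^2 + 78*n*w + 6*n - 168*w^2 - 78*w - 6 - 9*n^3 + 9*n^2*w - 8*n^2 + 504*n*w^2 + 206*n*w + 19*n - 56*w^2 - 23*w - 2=-9*n^3 + n^2*(9*w - 32) + n*(504*w^2 + 284*w + 16) - 224*w^2 - 128*w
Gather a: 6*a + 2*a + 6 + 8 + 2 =8*a + 16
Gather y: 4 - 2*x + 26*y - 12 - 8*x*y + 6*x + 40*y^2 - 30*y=4*x + 40*y^2 + y*(-8*x - 4) - 8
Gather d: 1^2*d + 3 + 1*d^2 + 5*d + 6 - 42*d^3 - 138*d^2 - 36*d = -42*d^3 - 137*d^2 - 30*d + 9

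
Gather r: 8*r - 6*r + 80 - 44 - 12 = 2*r + 24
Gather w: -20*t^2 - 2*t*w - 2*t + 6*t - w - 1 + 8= -20*t^2 + 4*t + w*(-2*t - 1) + 7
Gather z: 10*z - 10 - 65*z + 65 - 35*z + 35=90 - 90*z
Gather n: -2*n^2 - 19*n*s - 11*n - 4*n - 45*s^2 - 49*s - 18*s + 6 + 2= -2*n^2 + n*(-19*s - 15) - 45*s^2 - 67*s + 8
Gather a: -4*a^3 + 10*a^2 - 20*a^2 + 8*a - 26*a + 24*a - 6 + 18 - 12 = -4*a^3 - 10*a^2 + 6*a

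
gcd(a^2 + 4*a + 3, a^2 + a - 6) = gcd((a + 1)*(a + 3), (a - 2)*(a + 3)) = a + 3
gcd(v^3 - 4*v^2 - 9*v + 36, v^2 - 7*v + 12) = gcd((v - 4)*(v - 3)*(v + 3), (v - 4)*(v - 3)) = v^2 - 7*v + 12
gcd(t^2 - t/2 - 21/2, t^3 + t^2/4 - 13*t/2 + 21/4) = t + 3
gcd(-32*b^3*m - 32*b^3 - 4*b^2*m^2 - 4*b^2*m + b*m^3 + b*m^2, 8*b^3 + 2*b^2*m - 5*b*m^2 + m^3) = 1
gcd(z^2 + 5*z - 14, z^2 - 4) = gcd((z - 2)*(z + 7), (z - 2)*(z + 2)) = z - 2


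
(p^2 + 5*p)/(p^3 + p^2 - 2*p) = (p + 5)/(p^2 + p - 2)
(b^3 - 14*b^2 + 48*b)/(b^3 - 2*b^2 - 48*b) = (b - 6)/(b + 6)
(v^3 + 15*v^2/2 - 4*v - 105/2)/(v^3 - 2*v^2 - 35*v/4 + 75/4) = 2*(v + 7)/(2*v - 5)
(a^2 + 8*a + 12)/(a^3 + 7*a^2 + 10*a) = (a + 6)/(a*(a + 5))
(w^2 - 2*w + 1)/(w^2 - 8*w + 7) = (w - 1)/(w - 7)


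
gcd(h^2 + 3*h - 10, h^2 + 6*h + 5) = h + 5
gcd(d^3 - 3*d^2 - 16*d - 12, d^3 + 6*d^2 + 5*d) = d + 1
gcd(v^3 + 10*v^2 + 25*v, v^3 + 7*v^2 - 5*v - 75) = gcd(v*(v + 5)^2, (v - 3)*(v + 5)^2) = v^2 + 10*v + 25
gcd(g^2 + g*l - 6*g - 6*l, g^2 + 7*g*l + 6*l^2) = g + l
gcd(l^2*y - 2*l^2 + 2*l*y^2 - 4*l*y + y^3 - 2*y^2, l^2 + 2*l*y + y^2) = l^2 + 2*l*y + y^2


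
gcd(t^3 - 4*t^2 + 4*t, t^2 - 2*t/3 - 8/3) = t - 2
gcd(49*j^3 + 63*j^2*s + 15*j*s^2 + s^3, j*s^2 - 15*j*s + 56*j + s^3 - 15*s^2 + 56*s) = j + s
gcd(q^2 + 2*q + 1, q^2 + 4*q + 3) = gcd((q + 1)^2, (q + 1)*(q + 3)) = q + 1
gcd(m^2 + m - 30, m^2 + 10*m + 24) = m + 6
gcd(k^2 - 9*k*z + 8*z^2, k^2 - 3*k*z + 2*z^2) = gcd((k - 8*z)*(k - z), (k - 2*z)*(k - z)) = -k + z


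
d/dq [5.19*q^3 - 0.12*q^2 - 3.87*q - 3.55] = 15.57*q^2 - 0.24*q - 3.87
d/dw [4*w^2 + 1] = 8*w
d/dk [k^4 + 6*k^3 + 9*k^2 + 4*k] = 4*k^3 + 18*k^2 + 18*k + 4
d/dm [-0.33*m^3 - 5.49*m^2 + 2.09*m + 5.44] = -0.99*m^2 - 10.98*m + 2.09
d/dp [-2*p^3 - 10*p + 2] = -6*p^2 - 10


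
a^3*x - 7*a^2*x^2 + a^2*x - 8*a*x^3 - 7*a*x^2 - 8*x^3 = (a - 8*x)*(a + x)*(a*x + x)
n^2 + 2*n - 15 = (n - 3)*(n + 5)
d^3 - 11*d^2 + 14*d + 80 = (d - 8)*(d - 5)*(d + 2)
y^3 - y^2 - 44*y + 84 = (y - 6)*(y - 2)*(y + 7)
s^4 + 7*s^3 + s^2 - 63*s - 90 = (s - 3)*(s + 2)*(s + 3)*(s + 5)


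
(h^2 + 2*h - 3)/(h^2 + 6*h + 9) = (h - 1)/(h + 3)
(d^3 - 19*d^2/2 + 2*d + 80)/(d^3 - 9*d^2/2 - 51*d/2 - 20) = (d - 4)/(d + 1)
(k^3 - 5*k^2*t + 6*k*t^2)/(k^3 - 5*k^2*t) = (k^2 - 5*k*t + 6*t^2)/(k*(k - 5*t))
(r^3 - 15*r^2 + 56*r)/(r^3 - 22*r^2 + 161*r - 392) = r/(r - 7)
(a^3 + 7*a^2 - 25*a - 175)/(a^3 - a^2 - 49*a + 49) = (a^2 - 25)/(a^2 - 8*a + 7)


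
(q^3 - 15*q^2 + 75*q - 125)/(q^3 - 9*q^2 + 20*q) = (q^2 - 10*q + 25)/(q*(q - 4))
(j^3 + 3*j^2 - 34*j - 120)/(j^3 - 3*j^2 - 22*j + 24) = (j + 5)/(j - 1)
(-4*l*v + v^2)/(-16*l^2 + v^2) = v/(4*l + v)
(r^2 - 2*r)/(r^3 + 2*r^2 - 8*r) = 1/(r + 4)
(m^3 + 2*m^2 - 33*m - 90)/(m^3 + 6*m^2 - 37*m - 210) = (m + 3)/(m + 7)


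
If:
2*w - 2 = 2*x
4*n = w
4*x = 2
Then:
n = 3/8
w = 3/2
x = 1/2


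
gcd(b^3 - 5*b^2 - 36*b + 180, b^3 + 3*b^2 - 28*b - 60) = b^2 + b - 30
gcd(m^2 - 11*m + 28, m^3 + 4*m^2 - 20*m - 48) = m - 4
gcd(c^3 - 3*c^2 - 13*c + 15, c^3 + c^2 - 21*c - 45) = c^2 - 2*c - 15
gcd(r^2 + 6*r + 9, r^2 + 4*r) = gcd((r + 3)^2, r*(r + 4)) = 1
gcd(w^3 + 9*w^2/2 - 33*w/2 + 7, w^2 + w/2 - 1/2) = w - 1/2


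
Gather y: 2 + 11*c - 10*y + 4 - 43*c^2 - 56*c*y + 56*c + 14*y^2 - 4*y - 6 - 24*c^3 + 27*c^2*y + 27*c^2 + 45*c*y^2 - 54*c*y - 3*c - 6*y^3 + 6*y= -24*c^3 - 16*c^2 + 64*c - 6*y^3 + y^2*(45*c + 14) + y*(27*c^2 - 110*c - 8)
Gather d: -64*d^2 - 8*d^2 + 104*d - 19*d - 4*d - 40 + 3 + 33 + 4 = -72*d^2 + 81*d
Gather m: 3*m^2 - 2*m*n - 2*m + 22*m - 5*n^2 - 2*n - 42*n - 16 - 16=3*m^2 + m*(20 - 2*n) - 5*n^2 - 44*n - 32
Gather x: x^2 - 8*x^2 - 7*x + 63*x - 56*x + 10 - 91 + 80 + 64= 63 - 7*x^2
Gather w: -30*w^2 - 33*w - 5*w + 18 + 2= -30*w^2 - 38*w + 20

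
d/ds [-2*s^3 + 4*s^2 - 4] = 2*s*(4 - 3*s)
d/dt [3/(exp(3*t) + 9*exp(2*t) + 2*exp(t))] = 3*(-3*exp(2*t) - 18*exp(t) - 2)*exp(-t)/(exp(2*t) + 9*exp(t) + 2)^2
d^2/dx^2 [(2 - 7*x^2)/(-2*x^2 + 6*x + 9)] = 6*(28*x^3 + 118*x^2 + 24*x + 153)/(8*x^6 - 72*x^5 + 108*x^4 + 432*x^3 - 486*x^2 - 1458*x - 729)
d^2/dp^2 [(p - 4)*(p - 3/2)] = 2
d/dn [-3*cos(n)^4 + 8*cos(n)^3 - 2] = 12*(cos(n) - 2)*sin(n)*cos(n)^2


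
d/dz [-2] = 0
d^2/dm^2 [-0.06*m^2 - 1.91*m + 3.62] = -0.120000000000000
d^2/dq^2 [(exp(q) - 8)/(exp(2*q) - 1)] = (8*(exp(q) - 8)*exp(3*q) - 8*(exp(q) - 4)*(exp(2*q) - 1)*exp(q) + (exp(2*q) - 1)^2)*exp(q)/(exp(2*q) - 1)^3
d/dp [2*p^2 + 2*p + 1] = 4*p + 2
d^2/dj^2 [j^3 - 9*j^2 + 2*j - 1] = 6*j - 18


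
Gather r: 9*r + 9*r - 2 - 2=18*r - 4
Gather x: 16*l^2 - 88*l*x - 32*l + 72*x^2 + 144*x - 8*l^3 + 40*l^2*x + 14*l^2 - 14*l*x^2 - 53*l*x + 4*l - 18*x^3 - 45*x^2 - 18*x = -8*l^3 + 30*l^2 - 28*l - 18*x^3 + x^2*(27 - 14*l) + x*(40*l^2 - 141*l + 126)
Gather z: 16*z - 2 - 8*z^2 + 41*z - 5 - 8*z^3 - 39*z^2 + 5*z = -8*z^3 - 47*z^2 + 62*z - 7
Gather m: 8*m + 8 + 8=8*m + 16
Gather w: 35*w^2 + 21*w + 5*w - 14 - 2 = 35*w^2 + 26*w - 16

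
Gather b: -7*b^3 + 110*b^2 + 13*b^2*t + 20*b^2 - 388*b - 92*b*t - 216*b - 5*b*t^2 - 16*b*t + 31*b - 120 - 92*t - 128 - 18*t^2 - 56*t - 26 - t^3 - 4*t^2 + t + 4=-7*b^3 + b^2*(13*t + 130) + b*(-5*t^2 - 108*t - 573) - t^3 - 22*t^2 - 147*t - 270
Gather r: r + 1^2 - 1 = r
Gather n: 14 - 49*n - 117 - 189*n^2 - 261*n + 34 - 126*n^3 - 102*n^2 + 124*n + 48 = -126*n^3 - 291*n^2 - 186*n - 21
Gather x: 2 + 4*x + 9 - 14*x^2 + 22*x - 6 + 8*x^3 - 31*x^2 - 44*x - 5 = 8*x^3 - 45*x^2 - 18*x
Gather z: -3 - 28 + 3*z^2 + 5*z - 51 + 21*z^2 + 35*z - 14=24*z^2 + 40*z - 96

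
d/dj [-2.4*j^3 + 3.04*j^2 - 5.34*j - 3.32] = -7.2*j^2 + 6.08*j - 5.34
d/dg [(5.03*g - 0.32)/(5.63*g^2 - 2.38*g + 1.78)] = (-28.3189*g^2 + 3.6032*g + 8.1918)/(31.6969*g^4 - 26.7988*g^3 + 25.7072*g^2 - 8.4728*g + 3.1684)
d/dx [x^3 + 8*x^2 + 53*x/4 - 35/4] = 3*x^2 + 16*x + 53/4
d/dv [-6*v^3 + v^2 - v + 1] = -18*v^2 + 2*v - 1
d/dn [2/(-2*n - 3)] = 4/(2*n + 3)^2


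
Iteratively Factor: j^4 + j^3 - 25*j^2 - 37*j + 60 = (j + 3)*(j^3 - 2*j^2 - 19*j + 20) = (j + 3)*(j + 4)*(j^2 - 6*j + 5) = (j - 5)*(j + 3)*(j + 4)*(j - 1)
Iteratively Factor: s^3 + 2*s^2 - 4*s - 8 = (s + 2)*(s^2 - 4) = (s - 2)*(s + 2)*(s + 2)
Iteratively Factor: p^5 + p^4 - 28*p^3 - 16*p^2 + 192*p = (p + 4)*(p^4 - 3*p^3 - 16*p^2 + 48*p) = (p - 3)*(p + 4)*(p^3 - 16*p) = (p - 3)*(p + 4)^2*(p^2 - 4*p) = (p - 4)*(p - 3)*(p + 4)^2*(p)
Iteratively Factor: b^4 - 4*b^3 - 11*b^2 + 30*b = (b + 3)*(b^3 - 7*b^2 + 10*b) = (b - 5)*(b + 3)*(b^2 - 2*b) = (b - 5)*(b - 2)*(b + 3)*(b)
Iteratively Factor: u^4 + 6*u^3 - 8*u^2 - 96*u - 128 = (u + 4)*(u^3 + 2*u^2 - 16*u - 32) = (u + 4)^2*(u^2 - 2*u - 8) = (u + 2)*(u + 4)^2*(u - 4)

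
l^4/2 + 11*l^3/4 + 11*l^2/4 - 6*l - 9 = (l/2 + 1)*(l - 3/2)*(l + 2)*(l + 3)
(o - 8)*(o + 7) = o^2 - o - 56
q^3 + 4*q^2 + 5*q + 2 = (q + 1)^2*(q + 2)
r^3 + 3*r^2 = r^2*(r + 3)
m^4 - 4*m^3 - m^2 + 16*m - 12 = (m - 3)*(m - 2)*(m - 1)*(m + 2)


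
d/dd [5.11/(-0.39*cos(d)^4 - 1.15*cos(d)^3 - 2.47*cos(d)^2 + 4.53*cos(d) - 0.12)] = (-7.9716*cos(d)^3 - 17.6295*cos(d)^2 - 25.2434*cos(d) + 23.1483)*sin(d)/(0.39*cos(d)^4 + 1.15*cos(d)^3 + 2.47*cos(d)^2 - 4.53*cos(d) + 0.12)^2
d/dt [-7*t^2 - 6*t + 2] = -14*t - 6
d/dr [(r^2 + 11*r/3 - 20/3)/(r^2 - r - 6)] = 2*(-7*r^2 + 2*r - 43)/(3*(r^4 - 2*r^3 - 11*r^2 + 12*r + 36))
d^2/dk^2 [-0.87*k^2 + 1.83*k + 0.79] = -1.74000000000000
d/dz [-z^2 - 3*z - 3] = -2*z - 3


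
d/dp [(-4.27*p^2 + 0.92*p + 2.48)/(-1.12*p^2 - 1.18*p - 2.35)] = (6.069*p^2 + 25.6242*p + 0.764399999999999)/(1.2544*p^4 + 2.6432*p^3 + 6.6564*p^2 + 5.546*p + 5.5225)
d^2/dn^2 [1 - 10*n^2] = -20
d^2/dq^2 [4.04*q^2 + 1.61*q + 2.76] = 8.08000000000000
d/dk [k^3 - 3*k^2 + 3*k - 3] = 3*k^2 - 6*k + 3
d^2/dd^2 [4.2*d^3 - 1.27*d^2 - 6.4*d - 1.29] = 25.2*d - 2.54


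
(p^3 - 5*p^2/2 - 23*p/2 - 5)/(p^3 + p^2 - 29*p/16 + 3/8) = 8*(2*p^2 - 9*p - 5)/(16*p^2 - 16*p + 3)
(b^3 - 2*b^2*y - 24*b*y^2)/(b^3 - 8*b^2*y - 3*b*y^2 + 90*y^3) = b*(-b - 4*y)/(-b^2 + 2*b*y + 15*y^2)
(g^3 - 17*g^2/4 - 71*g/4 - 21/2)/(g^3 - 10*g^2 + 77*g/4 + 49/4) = (4*g^2 + 11*g + 6)/(4*g^2 - 12*g - 7)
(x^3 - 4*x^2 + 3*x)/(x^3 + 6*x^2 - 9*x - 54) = x*(x - 1)/(x^2 + 9*x + 18)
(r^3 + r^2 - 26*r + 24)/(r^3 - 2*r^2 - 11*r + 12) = (r + 6)/(r + 3)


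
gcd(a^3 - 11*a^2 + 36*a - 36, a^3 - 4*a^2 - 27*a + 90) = a^2 - 9*a + 18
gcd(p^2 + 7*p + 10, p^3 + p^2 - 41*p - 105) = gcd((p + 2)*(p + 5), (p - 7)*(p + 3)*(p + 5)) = p + 5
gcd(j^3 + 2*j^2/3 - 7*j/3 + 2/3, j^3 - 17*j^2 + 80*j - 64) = j - 1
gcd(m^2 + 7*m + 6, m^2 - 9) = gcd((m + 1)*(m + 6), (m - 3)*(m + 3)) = 1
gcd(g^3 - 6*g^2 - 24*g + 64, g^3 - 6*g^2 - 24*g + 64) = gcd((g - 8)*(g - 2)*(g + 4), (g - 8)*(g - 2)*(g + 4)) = g^3 - 6*g^2 - 24*g + 64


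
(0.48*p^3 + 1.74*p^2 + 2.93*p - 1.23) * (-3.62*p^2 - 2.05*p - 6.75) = -1.7376*p^5 - 7.2828*p^4 - 17.4136*p^3 - 13.2989*p^2 - 17.256*p + 8.3025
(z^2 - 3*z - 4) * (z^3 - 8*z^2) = z^5 - 11*z^4 + 20*z^3 + 32*z^2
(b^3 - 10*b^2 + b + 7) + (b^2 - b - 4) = b^3 - 9*b^2 + 3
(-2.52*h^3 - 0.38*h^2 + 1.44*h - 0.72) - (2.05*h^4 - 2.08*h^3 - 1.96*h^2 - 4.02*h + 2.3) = -2.05*h^4 - 0.44*h^3 + 1.58*h^2 + 5.46*h - 3.02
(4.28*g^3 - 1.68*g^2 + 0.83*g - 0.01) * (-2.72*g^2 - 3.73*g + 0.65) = -11.6416*g^5 - 11.3948*g^4 + 6.7908*g^3 - 4.1607*g^2 + 0.5768*g - 0.0065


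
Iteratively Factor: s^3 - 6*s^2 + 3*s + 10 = (s - 2)*(s^2 - 4*s - 5) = (s - 5)*(s - 2)*(s + 1)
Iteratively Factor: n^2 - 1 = (n + 1)*(n - 1)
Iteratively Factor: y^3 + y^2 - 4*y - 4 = (y - 2)*(y^2 + 3*y + 2) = (y - 2)*(y + 1)*(y + 2)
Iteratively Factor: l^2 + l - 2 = (l - 1)*(l + 2)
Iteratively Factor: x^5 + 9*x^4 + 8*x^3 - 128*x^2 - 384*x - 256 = (x + 4)*(x^4 + 5*x^3 - 12*x^2 - 80*x - 64) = (x + 4)^2*(x^3 + x^2 - 16*x - 16) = (x - 4)*(x + 4)^2*(x^2 + 5*x + 4) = (x - 4)*(x + 1)*(x + 4)^2*(x + 4)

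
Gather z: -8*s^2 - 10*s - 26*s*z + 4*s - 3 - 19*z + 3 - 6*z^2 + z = -8*s^2 - 6*s - 6*z^2 + z*(-26*s - 18)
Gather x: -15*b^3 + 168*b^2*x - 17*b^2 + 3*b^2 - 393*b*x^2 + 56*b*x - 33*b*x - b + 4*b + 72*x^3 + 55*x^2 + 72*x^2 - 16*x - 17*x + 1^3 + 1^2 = -15*b^3 - 14*b^2 + 3*b + 72*x^3 + x^2*(127 - 393*b) + x*(168*b^2 + 23*b - 33) + 2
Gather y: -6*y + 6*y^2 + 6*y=6*y^2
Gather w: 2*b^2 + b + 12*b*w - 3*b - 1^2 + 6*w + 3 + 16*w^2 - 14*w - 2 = 2*b^2 - 2*b + 16*w^2 + w*(12*b - 8)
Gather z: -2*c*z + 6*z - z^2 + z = -z^2 + z*(7 - 2*c)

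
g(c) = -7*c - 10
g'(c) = -7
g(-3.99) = 17.93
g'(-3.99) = -7.00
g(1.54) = -20.78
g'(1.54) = -7.00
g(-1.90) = 3.30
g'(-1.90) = -7.00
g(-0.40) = -7.20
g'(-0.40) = -7.00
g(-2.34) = 6.38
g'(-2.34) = -7.00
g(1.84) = -22.88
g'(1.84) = -7.00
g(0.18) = -11.26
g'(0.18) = -7.00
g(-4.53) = 21.71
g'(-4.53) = -7.00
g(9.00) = -73.00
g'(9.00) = -7.00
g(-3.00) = 11.00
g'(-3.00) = -7.00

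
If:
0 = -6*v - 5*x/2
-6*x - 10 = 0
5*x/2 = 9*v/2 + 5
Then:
No Solution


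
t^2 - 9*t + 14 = (t - 7)*(t - 2)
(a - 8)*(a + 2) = a^2 - 6*a - 16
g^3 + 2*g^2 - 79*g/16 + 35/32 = (g - 5/4)*(g - 1/4)*(g + 7/2)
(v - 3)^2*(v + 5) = v^3 - v^2 - 21*v + 45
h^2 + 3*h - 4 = (h - 1)*(h + 4)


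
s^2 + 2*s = s*(s + 2)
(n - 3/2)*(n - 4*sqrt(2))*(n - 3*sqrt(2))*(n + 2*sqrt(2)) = n^4 - 5*sqrt(2)*n^3 - 3*n^3/2 - 4*n^2 + 15*sqrt(2)*n^2/2 + 6*n + 48*sqrt(2)*n - 72*sqrt(2)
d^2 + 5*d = d*(d + 5)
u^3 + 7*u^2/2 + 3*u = u*(u + 3/2)*(u + 2)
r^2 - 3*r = r*(r - 3)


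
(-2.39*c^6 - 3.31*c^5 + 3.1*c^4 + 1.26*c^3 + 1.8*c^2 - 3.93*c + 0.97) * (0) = 0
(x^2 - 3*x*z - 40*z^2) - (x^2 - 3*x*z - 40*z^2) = 0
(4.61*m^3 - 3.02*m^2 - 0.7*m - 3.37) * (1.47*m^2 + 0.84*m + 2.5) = 6.7767*m^5 - 0.567*m^4 + 7.9592*m^3 - 13.0919*m^2 - 4.5808*m - 8.425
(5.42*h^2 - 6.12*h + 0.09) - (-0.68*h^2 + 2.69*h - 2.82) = 6.1*h^2 - 8.81*h + 2.91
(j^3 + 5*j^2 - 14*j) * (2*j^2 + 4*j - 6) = 2*j^5 + 14*j^4 - 14*j^3 - 86*j^2 + 84*j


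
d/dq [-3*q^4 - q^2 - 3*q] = -12*q^3 - 2*q - 3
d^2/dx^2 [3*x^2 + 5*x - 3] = 6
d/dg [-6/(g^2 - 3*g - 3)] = 6*(2*g - 3)/(-g^2 + 3*g + 3)^2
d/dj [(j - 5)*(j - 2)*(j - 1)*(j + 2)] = 4*j^3 - 18*j^2 + 2*j + 24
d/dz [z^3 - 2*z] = 3*z^2 - 2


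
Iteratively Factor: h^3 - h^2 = (h)*(h^2 - h) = h^2*(h - 1)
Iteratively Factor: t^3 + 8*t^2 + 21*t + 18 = (t + 3)*(t^2 + 5*t + 6) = (t + 2)*(t + 3)*(t + 3)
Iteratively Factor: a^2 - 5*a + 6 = (a - 2)*(a - 3)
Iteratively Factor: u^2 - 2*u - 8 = (u - 4)*(u + 2)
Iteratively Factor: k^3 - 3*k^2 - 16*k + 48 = (k - 3)*(k^2 - 16) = (k - 3)*(k + 4)*(k - 4)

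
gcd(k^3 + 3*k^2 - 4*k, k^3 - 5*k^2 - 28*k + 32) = k^2 + 3*k - 4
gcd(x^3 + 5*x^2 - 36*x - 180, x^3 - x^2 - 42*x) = x + 6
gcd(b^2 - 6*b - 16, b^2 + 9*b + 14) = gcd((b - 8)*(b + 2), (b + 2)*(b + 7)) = b + 2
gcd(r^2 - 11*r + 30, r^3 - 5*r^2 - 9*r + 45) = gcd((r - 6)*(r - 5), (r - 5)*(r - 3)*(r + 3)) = r - 5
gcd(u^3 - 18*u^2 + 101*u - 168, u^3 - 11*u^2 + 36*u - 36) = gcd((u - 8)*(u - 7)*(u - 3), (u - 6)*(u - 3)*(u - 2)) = u - 3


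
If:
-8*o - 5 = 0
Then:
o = -5/8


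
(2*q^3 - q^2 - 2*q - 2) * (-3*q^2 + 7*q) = -6*q^5 + 17*q^4 - q^3 - 8*q^2 - 14*q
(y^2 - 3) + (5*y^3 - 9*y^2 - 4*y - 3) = 5*y^3 - 8*y^2 - 4*y - 6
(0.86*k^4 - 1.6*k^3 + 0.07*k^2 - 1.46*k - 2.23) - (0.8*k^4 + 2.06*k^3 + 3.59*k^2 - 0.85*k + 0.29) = 0.0599999999999999*k^4 - 3.66*k^3 - 3.52*k^2 - 0.61*k - 2.52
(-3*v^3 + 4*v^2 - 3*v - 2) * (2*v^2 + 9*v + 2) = -6*v^5 - 19*v^4 + 24*v^3 - 23*v^2 - 24*v - 4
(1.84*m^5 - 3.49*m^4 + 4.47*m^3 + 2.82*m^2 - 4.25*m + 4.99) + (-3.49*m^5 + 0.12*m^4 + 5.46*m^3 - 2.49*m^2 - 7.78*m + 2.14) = -1.65*m^5 - 3.37*m^4 + 9.93*m^3 + 0.33*m^2 - 12.03*m + 7.13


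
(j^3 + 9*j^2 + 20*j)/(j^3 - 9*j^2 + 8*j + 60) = j*(j^2 + 9*j + 20)/(j^3 - 9*j^2 + 8*j + 60)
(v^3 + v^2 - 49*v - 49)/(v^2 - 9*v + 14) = (v^2 + 8*v + 7)/(v - 2)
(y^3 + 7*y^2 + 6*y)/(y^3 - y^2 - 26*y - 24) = y*(y + 6)/(y^2 - 2*y - 24)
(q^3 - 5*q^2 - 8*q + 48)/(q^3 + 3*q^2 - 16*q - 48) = (q - 4)/(q + 4)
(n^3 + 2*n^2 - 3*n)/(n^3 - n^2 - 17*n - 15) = n*(n - 1)/(n^2 - 4*n - 5)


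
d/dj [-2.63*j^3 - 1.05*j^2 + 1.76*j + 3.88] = -7.89*j^2 - 2.1*j + 1.76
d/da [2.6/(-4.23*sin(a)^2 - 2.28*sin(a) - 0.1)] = (21.996*sin(a) + 5.928)*cos(a)/(4.23*sin(a)^2 + 2.28*sin(a) + 0.1)^2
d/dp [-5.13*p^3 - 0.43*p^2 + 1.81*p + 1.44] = -15.39*p^2 - 0.86*p + 1.81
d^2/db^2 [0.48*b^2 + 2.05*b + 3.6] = 0.960000000000000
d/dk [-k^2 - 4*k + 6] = -2*k - 4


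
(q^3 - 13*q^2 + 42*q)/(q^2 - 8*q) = (q^2 - 13*q + 42)/(q - 8)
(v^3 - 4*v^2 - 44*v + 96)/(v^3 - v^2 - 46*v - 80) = (v^2 + 4*v - 12)/(v^2 + 7*v + 10)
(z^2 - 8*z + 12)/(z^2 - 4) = (z - 6)/(z + 2)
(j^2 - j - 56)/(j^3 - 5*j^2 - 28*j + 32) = (j + 7)/(j^2 + 3*j - 4)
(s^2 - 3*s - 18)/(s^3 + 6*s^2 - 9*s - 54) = (s - 6)/(s^2 + 3*s - 18)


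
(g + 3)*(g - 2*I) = g^2 + 3*g - 2*I*g - 6*I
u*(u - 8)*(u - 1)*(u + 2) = u^4 - 7*u^3 - 10*u^2 + 16*u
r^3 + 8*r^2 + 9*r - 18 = (r - 1)*(r + 3)*(r + 6)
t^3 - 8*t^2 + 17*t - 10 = (t - 5)*(t - 2)*(t - 1)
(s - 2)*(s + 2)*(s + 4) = s^3 + 4*s^2 - 4*s - 16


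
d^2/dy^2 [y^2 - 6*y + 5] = 2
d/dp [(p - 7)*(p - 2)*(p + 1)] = 3*p^2 - 16*p + 5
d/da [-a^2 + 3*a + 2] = 3 - 2*a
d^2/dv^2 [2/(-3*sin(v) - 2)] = 6*(3*sin(v)^2 - 2*sin(v) - 6)/(3*sin(v) + 2)^3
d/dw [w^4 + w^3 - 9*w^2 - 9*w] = 4*w^3 + 3*w^2 - 18*w - 9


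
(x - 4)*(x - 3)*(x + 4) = x^3 - 3*x^2 - 16*x + 48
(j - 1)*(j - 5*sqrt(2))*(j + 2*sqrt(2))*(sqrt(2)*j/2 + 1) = sqrt(2)*j^4/2 - 2*j^3 - sqrt(2)*j^3/2 - 13*sqrt(2)*j^2 + 2*j^2 - 20*j + 13*sqrt(2)*j + 20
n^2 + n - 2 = (n - 1)*(n + 2)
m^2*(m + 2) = m^3 + 2*m^2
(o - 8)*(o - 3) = o^2 - 11*o + 24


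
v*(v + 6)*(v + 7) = v^3 + 13*v^2 + 42*v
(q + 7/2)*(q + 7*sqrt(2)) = q^2 + 7*q/2 + 7*sqrt(2)*q + 49*sqrt(2)/2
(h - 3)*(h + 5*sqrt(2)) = h^2 - 3*h + 5*sqrt(2)*h - 15*sqrt(2)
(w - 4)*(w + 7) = w^2 + 3*w - 28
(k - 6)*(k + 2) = k^2 - 4*k - 12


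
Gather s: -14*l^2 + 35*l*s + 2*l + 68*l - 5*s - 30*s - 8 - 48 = -14*l^2 + 70*l + s*(35*l - 35) - 56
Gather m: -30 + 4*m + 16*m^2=16*m^2 + 4*m - 30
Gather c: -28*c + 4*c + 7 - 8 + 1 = -24*c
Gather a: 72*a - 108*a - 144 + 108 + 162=126 - 36*a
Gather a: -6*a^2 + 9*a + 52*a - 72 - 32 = -6*a^2 + 61*a - 104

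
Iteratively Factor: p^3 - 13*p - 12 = (p + 3)*(p^2 - 3*p - 4) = (p + 1)*(p + 3)*(p - 4)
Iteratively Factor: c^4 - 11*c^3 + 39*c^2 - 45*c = (c - 5)*(c^3 - 6*c^2 + 9*c) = (c - 5)*(c - 3)*(c^2 - 3*c) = (c - 5)*(c - 3)^2*(c)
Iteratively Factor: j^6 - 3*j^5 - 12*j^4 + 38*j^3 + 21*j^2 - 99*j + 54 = (j - 3)*(j^5 - 12*j^3 + 2*j^2 + 27*j - 18) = (j - 3)*(j - 1)*(j^4 + j^3 - 11*j^2 - 9*j + 18) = (j - 3)*(j - 1)*(j + 3)*(j^3 - 2*j^2 - 5*j + 6) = (j - 3)*(j - 1)^2*(j + 3)*(j^2 - j - 6) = (j - 3)*(j - 1)^2*(j + 2)*(j + 3)*(j - 3)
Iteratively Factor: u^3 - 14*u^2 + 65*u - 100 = (u - 5)*(u^2 - 9*u + 20) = (u - 5)^2*(u - 4)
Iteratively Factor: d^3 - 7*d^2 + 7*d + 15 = (d - 5)*(d^2 - 2*d - 3) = (d - 5)*(d + 1)*(d - 3)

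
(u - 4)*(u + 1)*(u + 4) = u^3 + u^2 - 16*u - 16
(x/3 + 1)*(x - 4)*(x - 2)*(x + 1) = x^4/3 - 2*x^3/3 - 13*x^2/3 + 14*x/3 + 8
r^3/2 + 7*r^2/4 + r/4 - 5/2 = (r/2 + 1)*(r - 1)*(r + 5/2)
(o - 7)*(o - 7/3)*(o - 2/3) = o^3 - 10*o^2 + 203*o/9 - 98/9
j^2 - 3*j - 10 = (j - 5)*(j + 2)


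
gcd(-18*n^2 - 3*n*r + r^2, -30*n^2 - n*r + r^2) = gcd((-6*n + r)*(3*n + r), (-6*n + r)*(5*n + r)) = -6*n + r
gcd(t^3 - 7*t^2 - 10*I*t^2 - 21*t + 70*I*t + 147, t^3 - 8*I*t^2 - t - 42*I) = t^2 - 10*I*t - 21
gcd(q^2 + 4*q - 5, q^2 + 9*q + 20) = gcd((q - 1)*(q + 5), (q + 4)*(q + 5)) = q + 5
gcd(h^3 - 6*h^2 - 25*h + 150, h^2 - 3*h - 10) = h - 5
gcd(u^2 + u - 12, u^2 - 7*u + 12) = u - 3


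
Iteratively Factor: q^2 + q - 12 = (q - 3)*(q + 4)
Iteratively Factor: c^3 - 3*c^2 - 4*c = (c)*(c^2 - 3*c - 4) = c*(c + 1)*(c - 4)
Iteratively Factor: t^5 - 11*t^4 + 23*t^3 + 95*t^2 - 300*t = (t + 3)*(t^4 - 14*t^3 + 65*t^2 - 100*t) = t*(t + 3)*(t^3 - 14*t^2 + 65*t - 100) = t*(t - 4)*(t + 3)*(t^2 - 10*t + 25) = t*(t - 5)*(t - 4)*(t + 3)*(t - 5)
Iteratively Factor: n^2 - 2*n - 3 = (n + 1)*(n - 3)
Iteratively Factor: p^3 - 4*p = (p + 2)*(p^2 - 2*p) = (p - 2)*(p + 2)*(p)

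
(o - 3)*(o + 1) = o^2 - 2*o - 3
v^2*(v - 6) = v^3 - 6*v^2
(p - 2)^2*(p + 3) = p^3 - p^2 - 8*p + 12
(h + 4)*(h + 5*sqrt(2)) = h^2 + 4*h + 5*sqrt(2)*h + 20*sqrt(2)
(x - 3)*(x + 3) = x^2 - 9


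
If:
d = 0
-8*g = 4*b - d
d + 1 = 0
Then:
No Solution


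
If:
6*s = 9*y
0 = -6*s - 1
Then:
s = -1/6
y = -1/9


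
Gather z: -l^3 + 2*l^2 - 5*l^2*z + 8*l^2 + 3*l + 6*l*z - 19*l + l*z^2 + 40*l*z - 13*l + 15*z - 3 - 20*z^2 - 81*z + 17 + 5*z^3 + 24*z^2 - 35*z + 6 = -l^3 + 10*l^2 - 29*l + 5*z^3 + z^2*(l + 4) + z*(-5*l^2 + 46*l - 101) + 20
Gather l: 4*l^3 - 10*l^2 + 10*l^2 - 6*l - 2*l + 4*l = 4*l^3 - 4*l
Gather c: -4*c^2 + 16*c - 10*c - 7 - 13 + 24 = -4*c^2 + 6*c + 4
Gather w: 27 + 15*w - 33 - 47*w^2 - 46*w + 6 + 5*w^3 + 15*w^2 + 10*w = 5*w^3 - 32*w^2 - 21*w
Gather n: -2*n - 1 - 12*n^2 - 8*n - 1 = -12*n^2 - 10*n - 2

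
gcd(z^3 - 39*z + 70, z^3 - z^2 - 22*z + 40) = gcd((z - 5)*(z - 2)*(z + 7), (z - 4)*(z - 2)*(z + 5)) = z - 2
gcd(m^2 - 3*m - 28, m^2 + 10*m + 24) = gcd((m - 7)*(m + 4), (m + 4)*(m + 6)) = m + 4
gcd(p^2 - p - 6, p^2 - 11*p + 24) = p - 3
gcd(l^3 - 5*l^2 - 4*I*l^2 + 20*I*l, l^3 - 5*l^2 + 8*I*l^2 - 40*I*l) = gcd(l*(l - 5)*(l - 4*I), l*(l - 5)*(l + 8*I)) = l^2 - 5*l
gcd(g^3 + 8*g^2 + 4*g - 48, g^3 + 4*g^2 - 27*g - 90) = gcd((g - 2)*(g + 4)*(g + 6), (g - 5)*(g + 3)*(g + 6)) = g + 6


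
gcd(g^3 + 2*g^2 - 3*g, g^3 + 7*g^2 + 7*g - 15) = g^2 + 2*g - 3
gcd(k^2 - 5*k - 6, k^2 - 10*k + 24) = k - 6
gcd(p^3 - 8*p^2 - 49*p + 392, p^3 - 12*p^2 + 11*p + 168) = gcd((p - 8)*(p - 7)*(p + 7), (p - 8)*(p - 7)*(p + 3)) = p^2 - 15*p + 56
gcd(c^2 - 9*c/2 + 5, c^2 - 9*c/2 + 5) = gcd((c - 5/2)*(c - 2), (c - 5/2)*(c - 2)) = c^2 - 9*c/2 + 5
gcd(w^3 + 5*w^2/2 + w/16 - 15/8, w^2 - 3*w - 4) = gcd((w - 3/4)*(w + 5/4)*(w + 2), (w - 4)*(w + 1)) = 1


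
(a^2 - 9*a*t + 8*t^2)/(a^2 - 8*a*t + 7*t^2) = (-a + 8*t)/(-a + 7*t)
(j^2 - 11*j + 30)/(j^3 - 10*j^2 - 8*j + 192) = (j - 5)/(j^2 - 4*j - 32)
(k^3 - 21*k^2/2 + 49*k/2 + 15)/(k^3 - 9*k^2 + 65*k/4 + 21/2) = 2*(k - 5)/(2*k - 7)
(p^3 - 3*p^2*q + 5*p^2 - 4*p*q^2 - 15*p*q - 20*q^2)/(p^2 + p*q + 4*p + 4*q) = (p^2 - 4*p*q + 5*p - 20*q)/(p + 4)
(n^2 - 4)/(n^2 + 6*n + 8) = (n - 2)/(n + 4)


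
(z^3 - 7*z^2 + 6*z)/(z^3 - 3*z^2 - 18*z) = (z - 1)/(z + 3)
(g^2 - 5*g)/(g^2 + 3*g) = (g - 5)/(g + 3)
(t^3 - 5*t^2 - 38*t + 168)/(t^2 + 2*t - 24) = t - 7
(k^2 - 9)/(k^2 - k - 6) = (k + 3)/(k + 2)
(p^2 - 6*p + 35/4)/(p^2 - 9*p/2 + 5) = (p - 7/2)/(p - 2)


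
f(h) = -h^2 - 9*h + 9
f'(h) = -2*h - 9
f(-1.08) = 17.55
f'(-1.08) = -6.84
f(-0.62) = 14.20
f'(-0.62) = -7.76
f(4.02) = -43.34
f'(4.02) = -17.04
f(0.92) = -0.13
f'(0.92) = -10.84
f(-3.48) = 28.21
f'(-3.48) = -2.04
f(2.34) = -17.54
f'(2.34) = -13.68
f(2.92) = -25.81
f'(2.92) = -14.84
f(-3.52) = 28.29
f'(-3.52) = -1.96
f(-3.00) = 27.00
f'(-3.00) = -3.00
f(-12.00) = -27.00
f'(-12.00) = 15.00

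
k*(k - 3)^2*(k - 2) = k^4 - 8*k^3 + 21*k^2 - 18*k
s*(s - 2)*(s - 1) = s^3 - 3*s^2 + 2*s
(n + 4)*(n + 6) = n^2 + 10*n + 24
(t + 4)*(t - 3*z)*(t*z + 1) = t^3*z - 3*t^2*z^2 + 4*t^2*z + t^2 - 12*t*z^2 - 3*t*z + 4*t - 12*z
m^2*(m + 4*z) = m^3 + 4*m^2*z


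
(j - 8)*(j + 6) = j^2 - 2*j - 48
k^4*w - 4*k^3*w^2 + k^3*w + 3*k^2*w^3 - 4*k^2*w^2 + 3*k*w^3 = k*(k - 3*w)*(k - w)*(k*w + w)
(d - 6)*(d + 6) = d^2 - 36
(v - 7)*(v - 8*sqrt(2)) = v^2 - 8*sqrt(2)*v - 7*v + 56*sqrt(2)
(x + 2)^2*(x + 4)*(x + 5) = x^4 + 13*x^3 + 60*x^2 + 116*x + 80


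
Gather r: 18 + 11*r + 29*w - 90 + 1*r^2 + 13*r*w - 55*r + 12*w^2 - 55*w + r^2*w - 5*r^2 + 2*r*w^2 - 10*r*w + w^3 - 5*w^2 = r^2*(w - 4) + r*(2*w^2 + 3*w - 44) + w^3 + 7*w^2 - 26*w - 72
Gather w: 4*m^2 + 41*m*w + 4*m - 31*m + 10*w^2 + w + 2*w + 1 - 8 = 4*m^2 - 27*m + 10*w^2 + w*(41*m + 3) - 7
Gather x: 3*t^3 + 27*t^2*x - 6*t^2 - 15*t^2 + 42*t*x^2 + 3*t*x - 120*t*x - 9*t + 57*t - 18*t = 3*t^3 - 21*t^2 + 42*t*x^2 + 30*t + x*(27*t^2 - 117*t)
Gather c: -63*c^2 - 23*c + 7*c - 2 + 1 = -63*c^2 - 16*c - 1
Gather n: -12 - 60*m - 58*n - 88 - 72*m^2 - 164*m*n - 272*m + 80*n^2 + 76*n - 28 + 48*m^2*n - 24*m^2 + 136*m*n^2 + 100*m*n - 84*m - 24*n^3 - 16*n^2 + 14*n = -96*m^2 - 416*m - 24*n^3 + n^2*(136*m + 64) + n*(48*m^2 - 64*m + 32) - 128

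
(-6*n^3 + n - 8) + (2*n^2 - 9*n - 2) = -6*n^3 + 2*n^2 - 8*n - 10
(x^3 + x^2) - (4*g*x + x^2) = -4*g*x + x^3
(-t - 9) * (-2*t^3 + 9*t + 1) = 2*t^4 + 18*t^3 - 9*t^2 - 82*t - 9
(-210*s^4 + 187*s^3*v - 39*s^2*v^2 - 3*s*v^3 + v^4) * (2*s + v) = -420*s^5 + 164*s^4*v + 109*s^3*v^2 - 45*s^2*v^3 - s*v^4 + v^5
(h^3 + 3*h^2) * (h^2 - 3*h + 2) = h^5 - 7*h^3 + 6*h^2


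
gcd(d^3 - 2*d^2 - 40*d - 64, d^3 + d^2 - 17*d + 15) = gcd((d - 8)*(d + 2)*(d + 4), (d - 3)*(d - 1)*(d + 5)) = 1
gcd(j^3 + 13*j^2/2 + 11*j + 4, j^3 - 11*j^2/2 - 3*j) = j + 1/2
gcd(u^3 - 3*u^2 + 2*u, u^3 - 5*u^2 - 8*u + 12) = u - 1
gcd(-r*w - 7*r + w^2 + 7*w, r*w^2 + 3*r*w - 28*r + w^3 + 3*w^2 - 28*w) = w + 7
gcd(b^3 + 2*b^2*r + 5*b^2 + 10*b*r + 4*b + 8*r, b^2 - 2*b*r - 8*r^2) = b + 2*r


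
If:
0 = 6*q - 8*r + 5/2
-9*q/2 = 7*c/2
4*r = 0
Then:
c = 15/28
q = -5/12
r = 0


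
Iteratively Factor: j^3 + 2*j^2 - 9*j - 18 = (j + 2)*(j^2 - 9) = (j - 3)*(j + 2)*(j + 3)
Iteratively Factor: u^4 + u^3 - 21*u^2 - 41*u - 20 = (u + 1)*(u^3 - 21*u - 20) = (u + 1)^2*(u^2 - u - 20) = (u + 1)^2*(u + 4)*(u - 5)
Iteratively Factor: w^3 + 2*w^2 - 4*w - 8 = (w + 2)*(w^2 - 4) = (w - 2)*(w + 2)*(w + 2)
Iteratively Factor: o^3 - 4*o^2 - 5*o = (o - 5)*(o^2 + o) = (o - 5)*(o + 1)*(o)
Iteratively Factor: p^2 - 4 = (p + 2)*(p - 2)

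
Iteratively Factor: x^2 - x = (x - 1)*(x)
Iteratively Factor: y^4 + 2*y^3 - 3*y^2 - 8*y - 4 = (y - 2)*(y^3 + 4*y^2 + 5*y + 2) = (y - 2)*(y + 1)*(y^2 + 3*y + 2) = (y - 2)*(y + 1)^2*(y + 2)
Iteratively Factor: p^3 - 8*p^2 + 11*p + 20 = (p - 5)*(p^2 - 3*p - 4) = (p - 5)*(p + 1)*(p - 4)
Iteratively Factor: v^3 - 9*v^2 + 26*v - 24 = (v - 2)*(v^2 - 7*v + 12) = (v - 4)*(v - 2)*(v - 3)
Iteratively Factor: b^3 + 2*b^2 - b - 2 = (b + 1)*(b^2 + b - 2) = (b + 1)*(b + 2)*(b - 1)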